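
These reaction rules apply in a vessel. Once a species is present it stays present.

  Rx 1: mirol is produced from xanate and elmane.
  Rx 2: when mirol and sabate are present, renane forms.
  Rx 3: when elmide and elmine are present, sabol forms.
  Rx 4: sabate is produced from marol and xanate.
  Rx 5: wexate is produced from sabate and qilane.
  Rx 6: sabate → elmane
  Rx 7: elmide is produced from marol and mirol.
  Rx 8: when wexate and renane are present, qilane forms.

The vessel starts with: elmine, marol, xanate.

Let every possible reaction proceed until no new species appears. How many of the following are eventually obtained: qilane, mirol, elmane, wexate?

2

marol and xanate present → sabate forms (Rx 4).
sabate present → elmane forms (Rx 6).
xanate and elmane present → mirol forms (Rx 1).
qilane would need wexate and renane (Rx 8), but wexate never forms.
mirol: reached.
elmane: reached.
wexate would need sabate and qilane (Rx 5), but qilane never forms.
Reached: mirol and elmane — 2 of the 4.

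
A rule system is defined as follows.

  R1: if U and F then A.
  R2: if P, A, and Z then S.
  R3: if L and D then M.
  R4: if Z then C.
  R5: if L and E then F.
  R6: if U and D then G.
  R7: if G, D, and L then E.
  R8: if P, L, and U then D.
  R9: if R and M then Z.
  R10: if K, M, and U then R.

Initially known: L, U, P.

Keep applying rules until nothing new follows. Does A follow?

From P, L, and U, R8 gives D.
U and D hold, so G follows (R6).
G, D, and L hold, so E follows (R7).
L and E hold, so F follows (R5).
From U and F, R1 gives A.

Yes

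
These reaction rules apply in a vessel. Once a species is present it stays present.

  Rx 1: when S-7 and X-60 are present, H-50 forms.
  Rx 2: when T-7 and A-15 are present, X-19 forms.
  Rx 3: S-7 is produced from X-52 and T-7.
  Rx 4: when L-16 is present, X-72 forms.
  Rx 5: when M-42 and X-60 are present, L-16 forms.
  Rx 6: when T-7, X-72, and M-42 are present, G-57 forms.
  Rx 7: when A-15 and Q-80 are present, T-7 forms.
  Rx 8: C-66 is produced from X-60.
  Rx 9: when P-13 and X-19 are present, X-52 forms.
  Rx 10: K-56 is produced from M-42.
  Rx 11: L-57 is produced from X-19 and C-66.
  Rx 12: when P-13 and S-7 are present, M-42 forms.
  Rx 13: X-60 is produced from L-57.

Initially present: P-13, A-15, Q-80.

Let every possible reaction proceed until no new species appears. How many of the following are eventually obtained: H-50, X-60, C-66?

H-50 would need S-7 and X-60 (Rx 1), but X-60 never forms.
X-60 would need L-57 (Rx 13), but L-57 never forms.
C-66 would need X-60 (Rx 8), but X-60 never forms.
None of the 3 are reached.

0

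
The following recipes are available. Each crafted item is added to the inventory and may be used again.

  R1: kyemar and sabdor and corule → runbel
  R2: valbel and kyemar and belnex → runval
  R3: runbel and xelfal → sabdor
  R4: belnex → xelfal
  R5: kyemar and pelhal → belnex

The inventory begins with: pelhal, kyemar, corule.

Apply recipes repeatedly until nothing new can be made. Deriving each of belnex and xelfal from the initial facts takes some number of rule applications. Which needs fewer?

belnex: Using R5, kyemar and pelhal make belnex. [1 rule application]
xelfal: Using R5, kyemar and pelhal make belnex. belnex → xelfal (R4). [2 rule applications]
belnex needs fewer.

belnex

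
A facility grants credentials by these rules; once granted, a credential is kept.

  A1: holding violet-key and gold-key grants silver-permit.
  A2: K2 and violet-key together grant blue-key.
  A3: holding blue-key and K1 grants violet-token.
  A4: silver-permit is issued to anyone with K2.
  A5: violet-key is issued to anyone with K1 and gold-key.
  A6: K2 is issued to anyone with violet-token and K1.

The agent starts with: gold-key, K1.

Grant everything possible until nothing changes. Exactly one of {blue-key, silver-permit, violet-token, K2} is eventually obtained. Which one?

silver-permit

Holding K1 and gold-key grants violet-key (A5).
Holding violet-key and gold-key grants silver-permit (A1).
K2 would need violet-token and K1 (A6), but violet-token is never granted. violet-token would need blue-key and K1 (A3), but blue-key is never granted. blue-key would need K2 and violet-key (A2), but K2 is never granted.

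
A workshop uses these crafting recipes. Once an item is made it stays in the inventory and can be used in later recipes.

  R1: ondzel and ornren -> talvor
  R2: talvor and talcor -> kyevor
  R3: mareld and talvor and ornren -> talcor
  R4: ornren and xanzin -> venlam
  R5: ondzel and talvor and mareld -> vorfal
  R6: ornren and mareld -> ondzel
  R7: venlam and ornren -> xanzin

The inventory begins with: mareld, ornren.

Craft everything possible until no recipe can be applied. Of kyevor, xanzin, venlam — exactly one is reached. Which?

ornren and mareld -> ondzel (R6).
ondzel and ornren -> talvor (R1).
mareld and talvor and ornren -> talcor (R3).
talvor and talcor -> kyevor (R2).
xanzin would need venlam and ornren (R7), but venlam is never obtained. venlam would need ornren and xanzin (R4), but xanzin is never obtained.

kyevor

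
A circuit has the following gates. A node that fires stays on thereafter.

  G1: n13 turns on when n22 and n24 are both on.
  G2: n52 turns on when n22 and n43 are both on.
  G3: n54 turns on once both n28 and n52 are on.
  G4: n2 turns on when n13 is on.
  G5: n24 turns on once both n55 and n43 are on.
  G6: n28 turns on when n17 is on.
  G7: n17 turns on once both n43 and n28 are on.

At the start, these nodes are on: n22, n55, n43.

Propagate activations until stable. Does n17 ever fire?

No

n17 would need n43 and n28 (G7), but n28 never turns on.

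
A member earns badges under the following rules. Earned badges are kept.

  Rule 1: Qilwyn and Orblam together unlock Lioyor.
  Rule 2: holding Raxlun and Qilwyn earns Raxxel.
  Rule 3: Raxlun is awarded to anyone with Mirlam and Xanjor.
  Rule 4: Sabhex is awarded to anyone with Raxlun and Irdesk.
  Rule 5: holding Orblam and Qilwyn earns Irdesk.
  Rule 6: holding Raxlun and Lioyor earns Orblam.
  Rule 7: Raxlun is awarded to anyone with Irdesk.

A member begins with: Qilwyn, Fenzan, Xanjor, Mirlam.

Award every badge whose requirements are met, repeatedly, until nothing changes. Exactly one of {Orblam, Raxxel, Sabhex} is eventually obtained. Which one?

With Mirlam and Xanjor, Raxlun is earned (Rule 3).
With Raxlun and Qilwyn, Raxxel is earned (Rule 2).
Sabhex would need Raxlun and Irdesk (Rule 4), but Irdesk is never earned. Orblam would need Raxlun and Lioyor (Rule 6), but Lioyor is never earned.

Raxxel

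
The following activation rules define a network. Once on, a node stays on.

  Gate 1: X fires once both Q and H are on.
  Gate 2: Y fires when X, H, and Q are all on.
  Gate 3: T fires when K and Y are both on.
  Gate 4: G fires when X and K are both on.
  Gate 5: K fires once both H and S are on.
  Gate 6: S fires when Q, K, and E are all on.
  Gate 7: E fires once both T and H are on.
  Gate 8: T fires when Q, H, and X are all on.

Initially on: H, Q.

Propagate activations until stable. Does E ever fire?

Gate 1: Q and H on → X on.
Q, H, and X are on, so T fires (Gate 8).
Gate 7: T and H on → E on.

Yes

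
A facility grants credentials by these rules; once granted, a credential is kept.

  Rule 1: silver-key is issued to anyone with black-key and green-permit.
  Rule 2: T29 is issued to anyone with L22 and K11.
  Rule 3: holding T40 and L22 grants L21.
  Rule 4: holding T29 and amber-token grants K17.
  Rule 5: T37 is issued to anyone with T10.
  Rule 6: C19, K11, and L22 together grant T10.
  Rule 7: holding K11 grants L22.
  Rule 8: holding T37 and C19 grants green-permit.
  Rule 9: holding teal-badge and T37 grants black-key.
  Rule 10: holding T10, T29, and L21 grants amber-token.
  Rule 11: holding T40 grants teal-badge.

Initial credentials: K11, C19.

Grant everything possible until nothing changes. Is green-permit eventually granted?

Yes

Holding K11 grants L22 (Rule 7).
Holding C19, K11, and L22 grants T10 (Rule 6).
Holding T10 grants T37 (Rule 5).
Holding T37 and C19 grants green-permit (Rule 8).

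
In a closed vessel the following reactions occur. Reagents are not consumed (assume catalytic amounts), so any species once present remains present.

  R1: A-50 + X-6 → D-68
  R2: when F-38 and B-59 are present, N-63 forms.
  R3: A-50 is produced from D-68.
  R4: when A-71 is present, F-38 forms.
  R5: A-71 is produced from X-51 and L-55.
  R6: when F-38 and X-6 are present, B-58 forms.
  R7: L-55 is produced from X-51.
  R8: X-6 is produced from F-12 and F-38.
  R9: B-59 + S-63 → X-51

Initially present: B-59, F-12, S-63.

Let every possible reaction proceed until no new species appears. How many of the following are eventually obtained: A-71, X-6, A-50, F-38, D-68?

B-59 and S-63 present → X-51 forms (R9).
X-51 present → L-55 forms (R7).
X-51 and L-55 present → A-71 forms (R5).
A-71 present → F-38 forms (R4).
F-12 and F-38 present → X-6 forms (R8).
A-71: reached.
X-6: reached.
A-50 would need D-68 (R3), but D-68 never forms.
F-38: reached.
D-68 would need A-50 and X-6 (R1), but A-50 never forms.
Reached: A-71, X-6, and F-38 — 3 of the 5.

3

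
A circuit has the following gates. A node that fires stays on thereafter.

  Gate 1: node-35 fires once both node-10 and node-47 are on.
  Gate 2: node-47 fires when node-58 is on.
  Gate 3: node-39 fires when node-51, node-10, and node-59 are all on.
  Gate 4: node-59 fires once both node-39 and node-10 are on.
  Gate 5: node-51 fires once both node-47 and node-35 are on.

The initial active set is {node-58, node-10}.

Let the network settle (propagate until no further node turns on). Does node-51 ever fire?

Gate 2: node-58 on → node-47 on.
node-10 and node-47 are on, so node-35 fires (Gate 1).
Gate 5: node-47 and node-35 on → node-51 on.

Yes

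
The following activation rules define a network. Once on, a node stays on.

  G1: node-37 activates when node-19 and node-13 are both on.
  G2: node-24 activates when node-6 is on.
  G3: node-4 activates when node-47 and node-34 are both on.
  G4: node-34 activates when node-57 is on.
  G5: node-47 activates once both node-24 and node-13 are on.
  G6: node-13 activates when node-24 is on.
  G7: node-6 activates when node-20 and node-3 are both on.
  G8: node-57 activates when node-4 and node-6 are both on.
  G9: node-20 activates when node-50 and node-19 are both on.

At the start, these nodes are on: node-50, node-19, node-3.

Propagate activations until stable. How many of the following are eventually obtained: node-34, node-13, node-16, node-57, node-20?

2

node-50 and node-19 are on, so node-20 activates (G9).
G7: node-20 and node-3 on → node-6 on.
node-6 is on, so node-24 activates (G2).
G6: node-24 on → node-13 on.
node-34 would need node-57 (G4), but node-57 never turns on.
node-13: reached.
No rule produces node-16, and it is not given.
node-57 would need node-4 and node-6 (G8), but node-4 never turns on.
node-20: reached.
Reached: node-13 and node-20 — 2 of the 5.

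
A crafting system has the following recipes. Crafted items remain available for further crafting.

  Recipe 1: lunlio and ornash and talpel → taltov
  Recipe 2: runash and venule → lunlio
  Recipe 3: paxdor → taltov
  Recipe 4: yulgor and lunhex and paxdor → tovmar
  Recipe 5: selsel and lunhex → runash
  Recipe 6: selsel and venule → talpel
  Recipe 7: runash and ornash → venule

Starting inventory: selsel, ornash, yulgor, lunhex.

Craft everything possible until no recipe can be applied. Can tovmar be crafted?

No

tovmar would need yulgor, lunhex, and paxdor (Recipe 4), but paxdor is never obtained.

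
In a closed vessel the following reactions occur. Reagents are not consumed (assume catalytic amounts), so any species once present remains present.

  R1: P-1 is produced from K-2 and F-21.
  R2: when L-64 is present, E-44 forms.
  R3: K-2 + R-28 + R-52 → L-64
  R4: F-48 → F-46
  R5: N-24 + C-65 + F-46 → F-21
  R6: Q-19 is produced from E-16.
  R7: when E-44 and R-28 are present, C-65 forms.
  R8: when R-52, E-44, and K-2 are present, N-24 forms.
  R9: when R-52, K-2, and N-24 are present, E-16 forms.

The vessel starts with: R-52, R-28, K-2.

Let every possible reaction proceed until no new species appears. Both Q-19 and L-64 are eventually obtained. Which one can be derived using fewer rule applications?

L-64

L-64: K-2, R-28, and R-52 present → L-64 forms (R3). [1 rule application]
Q-19: K-2, R-28, and R-52 present → L-64 forms (R3). L-64 present → E-44 forms (R2). R-52, E-44, and K-2 present → N-24 forms (R8). R-52, K-2, and N-24 present → E-16 forms (R9). E-16 present → Q-19 forms (R6). [5 rule applications]
L-64 needs fewer.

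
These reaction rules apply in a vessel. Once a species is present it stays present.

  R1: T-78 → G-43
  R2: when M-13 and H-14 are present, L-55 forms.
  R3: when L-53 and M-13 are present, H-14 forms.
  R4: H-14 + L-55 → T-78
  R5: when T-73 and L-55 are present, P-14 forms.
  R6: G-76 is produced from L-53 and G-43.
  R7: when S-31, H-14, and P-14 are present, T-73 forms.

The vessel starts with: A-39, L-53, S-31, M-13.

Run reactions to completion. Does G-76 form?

L-53 and M-13 present → H-14 forms (R3).
M-13 and H-14 present → L-55 forms (R2).
H-14 and L-55 present → T-78 forms (R4).
T-78 present → G-43 forms (R1).
L-53 and G-43 present → G-76 forms (R6).

Yes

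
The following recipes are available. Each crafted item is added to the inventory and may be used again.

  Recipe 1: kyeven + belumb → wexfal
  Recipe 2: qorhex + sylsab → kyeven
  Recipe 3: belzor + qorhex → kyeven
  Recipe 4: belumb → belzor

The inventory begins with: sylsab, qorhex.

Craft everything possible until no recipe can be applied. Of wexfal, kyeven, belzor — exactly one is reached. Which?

kyeven

qorhex + sylsab → kyeven (Recipe 2).
belzor would need belumb (Recipe 4), but belumb is never obtained. wexfal would need kyeven and belumb (Recipe 1), but belumb is never obtained.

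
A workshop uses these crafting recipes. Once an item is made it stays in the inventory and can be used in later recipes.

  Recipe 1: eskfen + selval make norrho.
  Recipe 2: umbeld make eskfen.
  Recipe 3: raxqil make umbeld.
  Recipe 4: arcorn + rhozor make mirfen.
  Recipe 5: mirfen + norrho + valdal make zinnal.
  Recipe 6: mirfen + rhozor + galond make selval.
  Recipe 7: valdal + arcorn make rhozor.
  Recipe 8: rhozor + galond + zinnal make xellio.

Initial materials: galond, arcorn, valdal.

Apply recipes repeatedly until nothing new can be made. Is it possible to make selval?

Yes

valdal + arcorn → rhozor (Recipe 7).
arcorn + rhozor → mirfen (Recipe 4).
mirfen + rhozor + galond → selval (Recipe 6).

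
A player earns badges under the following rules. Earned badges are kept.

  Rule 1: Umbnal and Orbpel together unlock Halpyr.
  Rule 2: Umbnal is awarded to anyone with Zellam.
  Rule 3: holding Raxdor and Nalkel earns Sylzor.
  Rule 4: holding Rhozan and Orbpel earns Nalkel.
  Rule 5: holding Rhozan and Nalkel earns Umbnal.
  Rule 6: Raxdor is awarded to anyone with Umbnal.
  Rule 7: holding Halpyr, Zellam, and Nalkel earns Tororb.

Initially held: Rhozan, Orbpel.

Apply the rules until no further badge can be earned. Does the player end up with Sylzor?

Yes

With Rhozan and Orbpel, Nalkel is earned (Rule 4).
With Rhozan and Nalkel, Umbnal is earned (Rule 5).
With Umbnal, Raxdor is earned (Rule 6).
With Raxdor and Nalkel, Sylzor is earned (Rule 3).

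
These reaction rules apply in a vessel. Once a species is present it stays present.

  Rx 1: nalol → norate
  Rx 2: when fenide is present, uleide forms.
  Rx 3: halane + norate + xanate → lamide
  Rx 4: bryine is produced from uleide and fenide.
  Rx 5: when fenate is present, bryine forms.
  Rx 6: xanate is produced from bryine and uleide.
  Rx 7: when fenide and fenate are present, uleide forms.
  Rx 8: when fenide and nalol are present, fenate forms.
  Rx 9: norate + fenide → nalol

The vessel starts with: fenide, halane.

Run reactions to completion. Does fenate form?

fenate would need fenide and nalol (Rx 8), but nalol never forms.

No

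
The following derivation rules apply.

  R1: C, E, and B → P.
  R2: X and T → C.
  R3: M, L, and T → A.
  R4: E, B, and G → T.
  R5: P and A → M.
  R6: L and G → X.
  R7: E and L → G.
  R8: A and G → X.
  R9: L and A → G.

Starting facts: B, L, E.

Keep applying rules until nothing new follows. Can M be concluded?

No

M would need P and A (R5), but A is never established.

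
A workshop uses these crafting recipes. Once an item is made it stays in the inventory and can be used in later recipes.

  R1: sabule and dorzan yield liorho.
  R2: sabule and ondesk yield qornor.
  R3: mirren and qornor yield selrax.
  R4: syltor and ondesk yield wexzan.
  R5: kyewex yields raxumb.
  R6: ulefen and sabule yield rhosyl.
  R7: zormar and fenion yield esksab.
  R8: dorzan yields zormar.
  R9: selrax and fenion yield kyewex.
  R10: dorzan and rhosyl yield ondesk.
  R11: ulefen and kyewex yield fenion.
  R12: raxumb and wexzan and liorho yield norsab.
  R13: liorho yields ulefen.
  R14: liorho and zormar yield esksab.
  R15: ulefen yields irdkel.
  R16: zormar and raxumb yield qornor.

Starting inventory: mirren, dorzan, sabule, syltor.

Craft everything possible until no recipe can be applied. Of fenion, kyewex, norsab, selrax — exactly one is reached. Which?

selrax

Using R1, sabule and dorzan make liorho.
Using R13, liorho makes ulefen.
ulefen and sabule → rhosyl (R6).
Using R10, dorzan and rhosyl make ondesk.
sabule and ondesk → qornor (R2).
mirren and qornor → selrax (R3).
fenion would need ulefen and kyewex (R11), but kyewex is never obtained. kyewex would need selrax and fenion (R9), but fenion is never obtained. norsab would need raxumb, wexzan, and liorho (R12), but raxumb is never obtained.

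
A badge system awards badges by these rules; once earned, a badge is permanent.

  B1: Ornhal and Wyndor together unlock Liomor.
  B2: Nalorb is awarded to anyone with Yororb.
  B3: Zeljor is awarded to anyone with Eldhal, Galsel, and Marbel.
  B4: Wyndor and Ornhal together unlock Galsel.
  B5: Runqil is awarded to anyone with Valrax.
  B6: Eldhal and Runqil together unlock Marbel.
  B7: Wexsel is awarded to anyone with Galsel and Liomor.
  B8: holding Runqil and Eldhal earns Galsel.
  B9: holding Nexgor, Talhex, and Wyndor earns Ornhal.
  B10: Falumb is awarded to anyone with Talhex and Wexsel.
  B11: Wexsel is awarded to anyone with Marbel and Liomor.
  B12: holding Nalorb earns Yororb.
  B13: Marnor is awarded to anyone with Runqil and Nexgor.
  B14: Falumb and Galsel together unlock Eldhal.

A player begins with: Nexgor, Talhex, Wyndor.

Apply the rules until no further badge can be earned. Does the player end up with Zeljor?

Zeljor would need Eldhal, Galsel, and Marbel (B3), but Marbel is never earned.

No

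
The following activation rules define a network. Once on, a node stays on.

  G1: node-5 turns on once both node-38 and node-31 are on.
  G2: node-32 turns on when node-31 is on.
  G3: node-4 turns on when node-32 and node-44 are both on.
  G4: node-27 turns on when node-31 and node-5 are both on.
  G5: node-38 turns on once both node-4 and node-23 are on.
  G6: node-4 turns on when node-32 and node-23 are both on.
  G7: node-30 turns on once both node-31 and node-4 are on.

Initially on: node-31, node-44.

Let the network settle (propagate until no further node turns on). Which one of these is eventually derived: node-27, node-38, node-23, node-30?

node-31 is on, so node-32 turns on (G2).
G3: node-32 and node-44 on → node-4 on.
node-31 and node-4 are on, so node-30 turns on (G7).
node-38 would need node-4 and node-23 (G5), but node-23 never turns on. No rule produces node-23, and it is not given. node-27 would need node-31 and node-5 (G4), but node-5 never turns on.

node-30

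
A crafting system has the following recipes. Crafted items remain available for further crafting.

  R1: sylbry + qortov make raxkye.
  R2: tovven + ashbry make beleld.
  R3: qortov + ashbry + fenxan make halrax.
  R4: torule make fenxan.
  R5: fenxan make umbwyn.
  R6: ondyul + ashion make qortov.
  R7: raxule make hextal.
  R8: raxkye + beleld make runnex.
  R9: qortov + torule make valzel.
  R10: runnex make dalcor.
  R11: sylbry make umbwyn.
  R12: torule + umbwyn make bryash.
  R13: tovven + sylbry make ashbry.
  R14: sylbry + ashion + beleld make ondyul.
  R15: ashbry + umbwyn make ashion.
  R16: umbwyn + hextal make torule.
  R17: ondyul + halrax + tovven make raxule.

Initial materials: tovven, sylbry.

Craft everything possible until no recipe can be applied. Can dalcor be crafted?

Yes

Using R13, tovven and sylbry make ashbry.
sylbry → umbwyn (R11).
Using R15, ashbry and umbwyn make ashion.
Using R2, tovven and ashbry make beleld.
sylbry + ashion + beleld → ondyul (R14).
Using R6, ondyul and ashion make qortov.
Using R1, sylbry and qortov make raxkye.
raxkye + beleld → runnex (R8).
Using R10, runnex makes dalcor.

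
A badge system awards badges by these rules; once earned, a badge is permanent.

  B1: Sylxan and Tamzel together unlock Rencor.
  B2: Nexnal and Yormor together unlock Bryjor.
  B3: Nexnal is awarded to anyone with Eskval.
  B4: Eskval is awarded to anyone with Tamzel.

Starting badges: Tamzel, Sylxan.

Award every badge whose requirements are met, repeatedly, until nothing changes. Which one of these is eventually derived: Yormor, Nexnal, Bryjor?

Nexnal

With Tamzel, Eskval is earned (B4).
With Eskval, Nexnal is earned (B3).
Bryjor would need Nexnal and Yormor (B2), but Yormor is never earned. No rule produces Yormor, and it is not given.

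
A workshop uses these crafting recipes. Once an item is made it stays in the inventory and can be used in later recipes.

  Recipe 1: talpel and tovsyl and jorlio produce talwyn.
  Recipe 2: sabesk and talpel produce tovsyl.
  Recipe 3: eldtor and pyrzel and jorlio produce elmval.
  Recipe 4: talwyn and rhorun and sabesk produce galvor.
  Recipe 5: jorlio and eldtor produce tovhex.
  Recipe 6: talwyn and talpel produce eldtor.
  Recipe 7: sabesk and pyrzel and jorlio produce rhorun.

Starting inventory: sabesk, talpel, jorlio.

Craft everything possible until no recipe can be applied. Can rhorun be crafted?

No

rhorun would need sabesk, pyrzel, and jorlio (Recipe 7), but pyrzel is never obtained.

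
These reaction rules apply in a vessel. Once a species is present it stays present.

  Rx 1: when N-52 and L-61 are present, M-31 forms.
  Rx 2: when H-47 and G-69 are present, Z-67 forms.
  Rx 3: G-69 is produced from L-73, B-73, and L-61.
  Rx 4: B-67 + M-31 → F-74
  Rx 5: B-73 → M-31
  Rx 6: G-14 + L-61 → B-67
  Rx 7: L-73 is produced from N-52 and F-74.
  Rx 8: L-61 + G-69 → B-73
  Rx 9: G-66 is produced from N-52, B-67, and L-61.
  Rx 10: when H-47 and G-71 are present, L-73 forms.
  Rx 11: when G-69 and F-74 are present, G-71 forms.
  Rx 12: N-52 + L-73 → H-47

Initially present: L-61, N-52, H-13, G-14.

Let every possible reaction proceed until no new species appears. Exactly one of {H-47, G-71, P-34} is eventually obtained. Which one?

H-47

G-14 and L-61 present → B-67 forms (Rx 6).
N-52 and L-61 present → M-31 forms (Rx 1).
B-67 and M-31 present → F-74 forms (Rx 4).
N-52 and F-74 present → L-73 forms (Rx 7).
N-52 and L-73 present → H-47 forms (Rx 12).
No rule produces P-34, and it is not given. G-71 would need G-69 and F-74 (Rx 11), but G-69 never forms.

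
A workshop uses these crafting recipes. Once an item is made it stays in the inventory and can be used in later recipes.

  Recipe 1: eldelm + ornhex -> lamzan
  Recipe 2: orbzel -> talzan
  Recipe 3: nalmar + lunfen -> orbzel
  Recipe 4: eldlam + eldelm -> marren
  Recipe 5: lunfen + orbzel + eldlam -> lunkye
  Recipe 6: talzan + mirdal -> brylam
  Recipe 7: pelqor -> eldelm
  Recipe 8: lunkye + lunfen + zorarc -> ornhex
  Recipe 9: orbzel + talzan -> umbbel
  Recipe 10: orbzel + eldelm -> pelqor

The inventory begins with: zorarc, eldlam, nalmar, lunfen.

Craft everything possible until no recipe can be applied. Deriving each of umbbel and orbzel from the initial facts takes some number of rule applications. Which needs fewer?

orbzel: Using Recipe 3, nalmar and lunfen make orbzel. [1 rule application]
umbbel: nalmar + lunfen -> orbzel (Recipe 3). Using Recipe 2, orbzel makes talzan. Using Recipe 9, orbzel and talzan make umbbel. [3 rule applications]
orbzel needs fewer.

orbzel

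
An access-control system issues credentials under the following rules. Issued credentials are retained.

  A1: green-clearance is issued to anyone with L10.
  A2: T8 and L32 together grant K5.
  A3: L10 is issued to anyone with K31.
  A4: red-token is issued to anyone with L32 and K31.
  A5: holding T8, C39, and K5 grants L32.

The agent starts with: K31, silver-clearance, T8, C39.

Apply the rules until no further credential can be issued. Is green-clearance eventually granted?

Yes

Holding K31 grants L10 (A3).
Holding L10 grants green-clearance (A1).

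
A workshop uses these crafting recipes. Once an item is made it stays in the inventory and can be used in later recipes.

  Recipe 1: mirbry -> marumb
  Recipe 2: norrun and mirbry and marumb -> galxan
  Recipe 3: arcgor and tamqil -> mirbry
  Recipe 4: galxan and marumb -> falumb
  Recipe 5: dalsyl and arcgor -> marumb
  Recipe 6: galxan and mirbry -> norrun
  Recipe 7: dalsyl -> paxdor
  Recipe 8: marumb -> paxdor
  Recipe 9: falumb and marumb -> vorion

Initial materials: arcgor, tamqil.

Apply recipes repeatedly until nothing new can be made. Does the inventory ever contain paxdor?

Yes

arcgor and tamqil -> mirbry (Recipe 3).
mirbry -> marumb (Recipe 1).
marumb -> paxdor (Recipe 8).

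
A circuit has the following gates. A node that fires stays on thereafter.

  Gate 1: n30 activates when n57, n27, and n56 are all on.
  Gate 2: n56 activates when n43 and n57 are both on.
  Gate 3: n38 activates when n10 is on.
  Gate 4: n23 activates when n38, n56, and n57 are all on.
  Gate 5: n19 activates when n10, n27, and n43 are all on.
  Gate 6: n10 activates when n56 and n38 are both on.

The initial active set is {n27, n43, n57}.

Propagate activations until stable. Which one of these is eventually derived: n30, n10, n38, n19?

n43 and n57 are on, so n56 activates (Gate 2).
Gate 1: n57, n27, and n56 on → n30 on.
n19 would need n10, n27, and n43 (Gate 5), but n10 never turns on. n10 would need n56 and n38 (Gate 6), but n38 never turns on. n38 would need n10 (Gate 3), but n10 never turns on.

n30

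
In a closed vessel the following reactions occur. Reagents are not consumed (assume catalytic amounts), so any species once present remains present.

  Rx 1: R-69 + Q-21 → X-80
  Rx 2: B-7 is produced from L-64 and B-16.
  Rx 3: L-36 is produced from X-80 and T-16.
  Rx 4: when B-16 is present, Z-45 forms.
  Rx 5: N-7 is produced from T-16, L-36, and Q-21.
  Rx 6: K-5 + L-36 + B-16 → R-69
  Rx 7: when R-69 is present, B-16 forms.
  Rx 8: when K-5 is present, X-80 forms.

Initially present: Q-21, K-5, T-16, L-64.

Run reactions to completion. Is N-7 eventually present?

K-5 present → X-80 forms (Rx 8).
X-80 and T-16 present → L-36 forms (Rx 3).
T-16, L-36, and Q-21 present → N-7 forms (Rx 5).

Yes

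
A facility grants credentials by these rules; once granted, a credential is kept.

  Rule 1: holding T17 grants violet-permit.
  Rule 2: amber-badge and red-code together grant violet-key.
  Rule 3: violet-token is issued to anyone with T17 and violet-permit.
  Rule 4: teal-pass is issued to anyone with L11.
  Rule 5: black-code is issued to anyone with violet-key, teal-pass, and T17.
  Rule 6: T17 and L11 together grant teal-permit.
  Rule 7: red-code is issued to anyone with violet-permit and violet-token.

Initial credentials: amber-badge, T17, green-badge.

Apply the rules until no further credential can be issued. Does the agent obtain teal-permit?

teal-permit would need T17 and L11 (Rule 6), but L11 is never granted.

No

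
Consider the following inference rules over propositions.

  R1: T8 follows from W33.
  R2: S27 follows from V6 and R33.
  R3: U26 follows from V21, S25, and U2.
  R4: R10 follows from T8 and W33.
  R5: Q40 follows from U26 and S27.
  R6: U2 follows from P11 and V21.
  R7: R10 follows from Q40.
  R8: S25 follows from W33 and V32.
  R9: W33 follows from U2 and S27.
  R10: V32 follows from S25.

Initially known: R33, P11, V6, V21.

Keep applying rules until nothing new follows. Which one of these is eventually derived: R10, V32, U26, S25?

P11 and V21 hold, so U2 follows (R6).
V6 and R33 hold, so S27 follows (R2).
U2 and S27 hold, so W33 follows (R9).
W33 holds, so T8 follows (R1).
T8 and W33 hold, so R10 follows (R4).
V32 would need S25 (R10), but S25 is never established. U26 would need V21, S25, and U2 (R3), but S25 is never established. S25 would need W33 and V32 (R8), but V32 is never established.

R10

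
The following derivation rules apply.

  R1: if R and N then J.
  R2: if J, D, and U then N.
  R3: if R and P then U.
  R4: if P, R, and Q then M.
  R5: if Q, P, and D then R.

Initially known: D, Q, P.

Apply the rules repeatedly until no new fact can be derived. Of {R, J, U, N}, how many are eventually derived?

2

Q, P, and D hold, so R follows (R5).
R and P hold, so U follows (R3).
R: reached.
J would need R and N (R1), but N is never established.
U: reached.
N would need J, D, and U (R2), but J is never established.
Reached: R and U — 2 of the 4.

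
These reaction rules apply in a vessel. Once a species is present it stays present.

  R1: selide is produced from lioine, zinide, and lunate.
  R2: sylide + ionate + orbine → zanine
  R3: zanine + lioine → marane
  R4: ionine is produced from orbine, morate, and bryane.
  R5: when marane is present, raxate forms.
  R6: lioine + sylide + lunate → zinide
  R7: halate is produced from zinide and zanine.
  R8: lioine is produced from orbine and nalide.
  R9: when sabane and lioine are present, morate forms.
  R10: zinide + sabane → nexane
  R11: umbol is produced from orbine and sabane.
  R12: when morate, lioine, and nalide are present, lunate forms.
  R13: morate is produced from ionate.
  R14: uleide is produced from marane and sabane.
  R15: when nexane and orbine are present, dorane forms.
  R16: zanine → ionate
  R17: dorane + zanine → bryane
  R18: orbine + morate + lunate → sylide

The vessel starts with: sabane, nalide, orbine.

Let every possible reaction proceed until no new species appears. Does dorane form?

Yes

orbine and nalide present → lioine forms (R8).
sabane and lioine present → morate forms (R9).
morate, lioine, and nalide present → lunate forms (R12).
orbine, morate, and lunate present → sylide forms (R18).
lioine, sylide, and lunate present → zinide forms (R6).
zinide and sabane present → nexane forms (R10).
nexane and orbine present → dorane forms (R15).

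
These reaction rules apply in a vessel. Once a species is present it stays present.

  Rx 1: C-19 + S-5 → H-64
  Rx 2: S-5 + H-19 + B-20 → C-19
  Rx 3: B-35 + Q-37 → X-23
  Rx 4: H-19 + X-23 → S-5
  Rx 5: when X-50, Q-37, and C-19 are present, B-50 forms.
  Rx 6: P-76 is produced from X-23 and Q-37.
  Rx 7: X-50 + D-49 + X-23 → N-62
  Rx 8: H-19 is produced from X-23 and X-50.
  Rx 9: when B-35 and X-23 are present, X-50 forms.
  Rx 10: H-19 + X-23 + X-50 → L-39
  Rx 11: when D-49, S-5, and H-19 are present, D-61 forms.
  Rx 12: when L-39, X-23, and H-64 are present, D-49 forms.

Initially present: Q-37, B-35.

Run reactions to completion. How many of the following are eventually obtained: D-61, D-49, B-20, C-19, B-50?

0

D-61 would need D-49, S-5, and H-19 (Rx 11), but D-49 never forms.
D-49 would need L-39, X-23, and H-64 (Rx 12), but H-64 never forms.
No rule produces B-20, and it is not given.
C-19 would need S-5, H-19, and B-20 (Rx 2), but B-20 never forms.
B-50 would need X-50, Q-37, and C-19 (Rx 5), but C-19 never forms.
None of the 5 are reached.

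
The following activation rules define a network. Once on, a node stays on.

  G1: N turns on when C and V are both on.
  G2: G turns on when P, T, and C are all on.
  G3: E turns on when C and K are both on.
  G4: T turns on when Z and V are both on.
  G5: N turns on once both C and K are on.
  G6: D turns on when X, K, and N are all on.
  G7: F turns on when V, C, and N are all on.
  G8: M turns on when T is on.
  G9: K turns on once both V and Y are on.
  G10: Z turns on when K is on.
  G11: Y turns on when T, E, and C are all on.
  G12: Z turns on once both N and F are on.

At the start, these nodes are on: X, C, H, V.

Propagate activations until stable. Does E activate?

No

E would need C and K (G3), but K never turns on.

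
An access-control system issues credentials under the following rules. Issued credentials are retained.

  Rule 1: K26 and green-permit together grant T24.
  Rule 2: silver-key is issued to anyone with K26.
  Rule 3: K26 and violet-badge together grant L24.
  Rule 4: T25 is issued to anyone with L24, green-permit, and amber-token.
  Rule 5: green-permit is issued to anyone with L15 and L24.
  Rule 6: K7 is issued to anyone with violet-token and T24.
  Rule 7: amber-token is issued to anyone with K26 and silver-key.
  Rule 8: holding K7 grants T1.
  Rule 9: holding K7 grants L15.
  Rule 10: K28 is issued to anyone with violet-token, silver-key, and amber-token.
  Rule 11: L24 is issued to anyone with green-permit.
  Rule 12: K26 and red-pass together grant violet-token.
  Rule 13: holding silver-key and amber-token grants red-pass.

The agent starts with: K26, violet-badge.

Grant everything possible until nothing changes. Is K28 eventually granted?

Yes

Holding K26 grants silver-key (Rule 2).
Holding K26 and silver-key grants amber-token (Rule 7).
Holding silver-key and amber-token grants red-pass (Rule 13).
Holding K26 and red-pass grants violet-token (Rule 12).
Holding violet-token, silver-key, and amber-token grants K28 (Rule 10).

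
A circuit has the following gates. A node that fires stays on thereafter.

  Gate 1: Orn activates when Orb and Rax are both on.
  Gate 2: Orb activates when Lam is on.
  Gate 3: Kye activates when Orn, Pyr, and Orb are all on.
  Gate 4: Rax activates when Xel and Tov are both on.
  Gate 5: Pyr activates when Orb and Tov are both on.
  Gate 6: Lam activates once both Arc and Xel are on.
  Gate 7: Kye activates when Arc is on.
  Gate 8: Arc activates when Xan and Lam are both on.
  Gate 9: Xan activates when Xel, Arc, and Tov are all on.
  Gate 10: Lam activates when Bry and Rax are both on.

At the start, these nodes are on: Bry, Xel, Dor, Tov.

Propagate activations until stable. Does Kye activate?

Gate 4: Xel and Tov on → Rax on.
Bry and Rax are on, so Lam activates (Gate 10).
Gate 2: Lam on → Orb on.
Gate 1: Orb and Rax on → Orn on.
Orb and Tov are on, so Pyr activates (Gate 5).
Gate 3: Orn, Pyr, and Orb on → Kye on.

Yes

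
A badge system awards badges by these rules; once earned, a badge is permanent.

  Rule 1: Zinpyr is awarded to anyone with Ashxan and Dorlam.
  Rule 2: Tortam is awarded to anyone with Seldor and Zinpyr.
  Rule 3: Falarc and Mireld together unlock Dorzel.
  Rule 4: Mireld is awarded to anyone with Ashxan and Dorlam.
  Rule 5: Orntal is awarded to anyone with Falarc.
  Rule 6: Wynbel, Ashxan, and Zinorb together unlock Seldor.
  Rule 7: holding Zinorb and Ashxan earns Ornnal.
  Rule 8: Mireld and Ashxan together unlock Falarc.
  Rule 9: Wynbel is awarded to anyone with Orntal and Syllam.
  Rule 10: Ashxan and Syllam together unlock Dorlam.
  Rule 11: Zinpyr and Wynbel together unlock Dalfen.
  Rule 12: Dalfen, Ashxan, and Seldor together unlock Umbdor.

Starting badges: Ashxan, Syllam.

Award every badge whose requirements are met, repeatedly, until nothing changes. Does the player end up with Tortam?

Tortam would need Seldor and Zinpyr (Rule 2), but Seldor is never earned.

No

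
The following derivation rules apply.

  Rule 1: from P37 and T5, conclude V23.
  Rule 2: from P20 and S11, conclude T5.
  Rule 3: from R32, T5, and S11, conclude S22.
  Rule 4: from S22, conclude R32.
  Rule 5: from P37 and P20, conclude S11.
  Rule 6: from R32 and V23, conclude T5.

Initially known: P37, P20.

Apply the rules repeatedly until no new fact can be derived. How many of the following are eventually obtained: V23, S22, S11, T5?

3

From P37 and P20, Rule 5 gives S11.
From P20 and S11, Rule 2 gives T5.
P37 and T5 hold, so V23 follows (Rule 1).
V23: reached.
S22 would need R32, T5, and S11 (Rule 3), but R32 is never established.
S11: reached.
T5: reached.
Reached: V23, S11, and T5 — 3 of the 4.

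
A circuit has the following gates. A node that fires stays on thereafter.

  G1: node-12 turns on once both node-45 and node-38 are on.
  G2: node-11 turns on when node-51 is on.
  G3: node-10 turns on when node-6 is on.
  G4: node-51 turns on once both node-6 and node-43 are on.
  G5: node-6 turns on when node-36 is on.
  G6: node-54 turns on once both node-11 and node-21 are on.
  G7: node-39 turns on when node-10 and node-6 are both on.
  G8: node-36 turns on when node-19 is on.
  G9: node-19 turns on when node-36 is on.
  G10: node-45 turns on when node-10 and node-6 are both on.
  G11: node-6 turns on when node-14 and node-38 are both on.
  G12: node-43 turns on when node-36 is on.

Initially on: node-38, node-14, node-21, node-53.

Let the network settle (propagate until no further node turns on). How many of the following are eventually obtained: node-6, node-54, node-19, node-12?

G11: node-14 and node-38 on → node-6 on.
node-6 is on, so node-10 turns on (G3).
G10: node-10 and node-6 on → node-45 on.
G1: node-45 and node-38 on → node-12 on.
node-6: reached.
node-54 would need node-11 and node-21 (G6), but node-11 never turns on.
node-19 would need node-36 (G9), but node-36 never turns on.
node-12: reached.
Reached: node-6 and node-12 — 2 of the 4.

2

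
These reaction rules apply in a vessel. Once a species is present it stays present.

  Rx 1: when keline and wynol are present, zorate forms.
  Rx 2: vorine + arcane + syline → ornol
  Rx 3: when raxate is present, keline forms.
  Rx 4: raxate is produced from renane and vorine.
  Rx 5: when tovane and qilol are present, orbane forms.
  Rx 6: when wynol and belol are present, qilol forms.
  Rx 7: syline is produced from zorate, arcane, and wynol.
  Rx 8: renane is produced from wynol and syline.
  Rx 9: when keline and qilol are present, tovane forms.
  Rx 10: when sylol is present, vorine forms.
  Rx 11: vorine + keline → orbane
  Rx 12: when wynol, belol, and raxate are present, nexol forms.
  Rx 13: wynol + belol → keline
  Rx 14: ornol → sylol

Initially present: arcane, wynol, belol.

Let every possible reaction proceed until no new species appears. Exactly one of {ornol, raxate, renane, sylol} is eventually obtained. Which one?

wynol and belol present → keline forms (Rx 13).
keline and wynol present → zorate forms (Rx 1).
zorate, arcane, and wynol present → syline forms (Rx 7).
wynol and syline present → renane forms (Rx 8).
sylol would need ornol (Rx 14), but ornol never forms. ornol would need vorine, arcane, and syline (Rx 2), but vorine never forms. raxate would need renane and vorine (Rx 4), but vorine never forms.

renane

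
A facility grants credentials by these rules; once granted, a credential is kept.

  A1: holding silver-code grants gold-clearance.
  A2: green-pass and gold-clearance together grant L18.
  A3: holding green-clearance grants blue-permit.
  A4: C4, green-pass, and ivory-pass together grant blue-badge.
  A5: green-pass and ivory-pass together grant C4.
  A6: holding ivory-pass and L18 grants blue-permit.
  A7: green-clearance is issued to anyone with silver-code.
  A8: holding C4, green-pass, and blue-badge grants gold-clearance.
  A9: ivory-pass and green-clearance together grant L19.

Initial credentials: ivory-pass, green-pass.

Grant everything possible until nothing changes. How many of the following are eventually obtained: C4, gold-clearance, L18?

3

Holding green-pass and ivory-pass grants C4 (A5).
Holding C4, green-pass, and ivory-pass grants blue-badge (A4).
Holding C4, green-pass, and blue-badge grants gold-clearance (A8).
Holding green-pass and gold-clearance grants L18 (A2).
C4: reached.
gold-clearance: reached.
L18: reached.
All 3 are reached.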